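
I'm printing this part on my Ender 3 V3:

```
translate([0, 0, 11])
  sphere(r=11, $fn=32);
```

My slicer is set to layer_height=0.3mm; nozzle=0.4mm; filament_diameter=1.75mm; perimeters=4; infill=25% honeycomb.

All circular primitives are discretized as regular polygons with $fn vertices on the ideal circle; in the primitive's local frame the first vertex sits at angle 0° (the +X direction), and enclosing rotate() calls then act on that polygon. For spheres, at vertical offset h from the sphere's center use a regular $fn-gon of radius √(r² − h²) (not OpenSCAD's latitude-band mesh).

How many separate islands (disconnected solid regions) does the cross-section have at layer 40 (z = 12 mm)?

At z = 12 mm: the r=11 sphere contributes a regular 32-gon of circumradius √(11²−1²) = 10.954. Overall, the cross-section is a single solid region. Island count = 1.

1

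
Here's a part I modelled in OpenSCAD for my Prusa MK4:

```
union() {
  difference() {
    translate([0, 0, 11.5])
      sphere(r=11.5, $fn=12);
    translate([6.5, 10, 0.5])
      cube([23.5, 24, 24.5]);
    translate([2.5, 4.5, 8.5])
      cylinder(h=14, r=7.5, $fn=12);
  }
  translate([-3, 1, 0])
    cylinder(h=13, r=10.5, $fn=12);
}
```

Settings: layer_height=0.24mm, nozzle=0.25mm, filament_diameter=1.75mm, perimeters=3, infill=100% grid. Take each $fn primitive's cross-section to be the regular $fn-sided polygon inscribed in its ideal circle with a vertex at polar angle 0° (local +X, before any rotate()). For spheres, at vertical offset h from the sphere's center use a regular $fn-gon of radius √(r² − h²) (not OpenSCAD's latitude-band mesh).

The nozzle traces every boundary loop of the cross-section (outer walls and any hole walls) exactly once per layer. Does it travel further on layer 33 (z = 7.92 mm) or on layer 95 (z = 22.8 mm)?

layer 33 (z = 7.92 mm)

Layer 33 (z = 7.92): the sphere: section is a regular 12-gon, circumradius = √(r²−h²) = √(11.5²−3.58²) = 10.929 (perimeter = 2·12·10.929·sin(180°/12) = 67.88 mm); the 23.5×24 cube at (6.5, 10) contributes its full rectangle (perimeter 95.00 mm); the cylinder at (2.5, 4.5) is not intersected at this z (z outside [8.5, 22.5]); Subtracting the remaining from the first: starting from the r=11.5 sphere, the 23.5×24 cube at (6.5, 10) misses the remaining region (no effect) — boundary = 67.88 mm; the r=10.5 cylinder at (-3, 1) contributes a regular 12-gon of circumradius 10.5 (perimeter = 2·12·10.500·sin(180°/12) = 65.22 mm); Combining (union): the regions partially overlap (shared area 277.79 mm²), so the edge portions inside another operand are dropped and the merged outline is re-measured after clipping — boundary = 73.09 mm. So its perimeter = 73.09 mm. Layer 95 (z = 22.8): the sphere: section is a regular 12-gon, circumradius = √(r²−h²) = √(11.5²−11.3²) = 2.135 (perimeter = 2·12·2.135·sin(180°/12) = 13.26 mm); the cube at (6.5, 10) is present — its section is the full 23.5×24 rectangle (perimeter 95.00 mm); the cylinder at (2.5, 4.5) does not reach this height (z outside [8.5, 22.5]); Taking the first minus the rest: starting from the r=11.5 sphere, the 23.5×24 cube at (6.5, 10) misses the remaining region (no effect) — boundary = 13.26 mm; the cylinder at (-3, 1) is absent (z outside [0, 13]); Merging all regions: only the result so far is present, so the union is just that shape — boundary = 13.26 mm. So its perimeter = 13.26 mm. Layer 33 is larger (73.09 vs 13.26 mm).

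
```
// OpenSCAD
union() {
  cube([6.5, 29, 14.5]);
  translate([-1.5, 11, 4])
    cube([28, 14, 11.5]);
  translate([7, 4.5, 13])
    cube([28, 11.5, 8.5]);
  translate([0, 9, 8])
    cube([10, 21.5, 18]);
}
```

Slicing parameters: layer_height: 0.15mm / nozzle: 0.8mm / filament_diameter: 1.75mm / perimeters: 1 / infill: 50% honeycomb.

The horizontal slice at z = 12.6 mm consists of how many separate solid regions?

1

At z = 12.6 mm: the 6.5×29 cube contributes its full rectangle; the cube at (-1.5, 11) is present — its section is the full 28×14 rectangle; the cube at (7, 4.5) is not intersected at this z (z outside [13, 21.5]); the cube at (0, 9) is present — its section is the full 10×21.5 rectangle; Combining (union): the regions partially overlap (shared area 270.00 mm²), so overlapping operands fuse into one piece — 1 connected region. The result has 1 disconnected region.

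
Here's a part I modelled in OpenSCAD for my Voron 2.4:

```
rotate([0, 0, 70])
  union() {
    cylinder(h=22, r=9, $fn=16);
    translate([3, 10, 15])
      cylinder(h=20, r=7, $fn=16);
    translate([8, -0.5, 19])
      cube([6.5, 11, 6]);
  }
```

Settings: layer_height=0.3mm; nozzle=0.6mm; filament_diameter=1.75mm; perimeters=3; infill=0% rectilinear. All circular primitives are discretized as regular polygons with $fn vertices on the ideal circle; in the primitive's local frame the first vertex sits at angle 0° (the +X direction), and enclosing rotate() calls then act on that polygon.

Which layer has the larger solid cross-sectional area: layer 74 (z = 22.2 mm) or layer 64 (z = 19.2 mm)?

layer 64 (z = 19.2 mm)

Layer 74 (z = 22.2): the cylinder is not intersected at this z (z outside [0, 22]); the r=7 cylinder at (3, 10) contributes a regular 16-gon of circumradius 7 (area = (16/2)·7.000²·sin(360°/16) = 150.01 mm²); the cube at (8, -0.5) (footprint 6.5×11) is included at this height (area 71.50 mm²); Combining (union): the regions partially overlap — summed areas 221.51 mm² minus the doubly-counted overlap 7.23 mm² gives 214.28 mm² — area = 214.28 mm²; (whole slice rotated 70° about Z — lengths, areas and connectivity unchanged). So its area = 214.28 mm². Layer 64 (z = 19.2): the r=9 cylinder gives a regular 16-gon of circumradius 9 (constant along its height) (area = (16/2)·9.000²·sin(360°/16) = 247.98 mm²); the r=7 cylinder at (3, 10) gives a regular 16-gon of circumradius 7 (constant along its height) (area = (16/2)·7.000²·sin(360°/16) = 150.01 mm²); the cube at (8, -0.5) is present — its section is the full 6.5×11 rectangle (area 71.50 mm²); Taking the union: the regions partially overlap — summed areas 469.49 mm² minus the doubly-counted overlap 53.47 mm² gives 416.02 mm² — area = 416.02 mm²; (whole slice rotated 70° about Z — lengths, areas and connectivity unchanged). So its area = 416.02 mm². Layer 64 is larger (416.02 vs 214.28 mm²).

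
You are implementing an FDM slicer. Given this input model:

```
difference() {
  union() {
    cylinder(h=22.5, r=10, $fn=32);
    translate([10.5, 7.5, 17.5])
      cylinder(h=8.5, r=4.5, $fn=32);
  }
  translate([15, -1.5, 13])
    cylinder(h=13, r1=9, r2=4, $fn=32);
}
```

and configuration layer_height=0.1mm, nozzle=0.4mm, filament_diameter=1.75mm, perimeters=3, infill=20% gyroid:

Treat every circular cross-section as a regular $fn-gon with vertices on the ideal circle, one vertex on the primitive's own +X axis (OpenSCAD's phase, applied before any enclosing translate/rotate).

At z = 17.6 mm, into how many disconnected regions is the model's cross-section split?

At z = 17.6 mm: the r=10 cylinder gives a regular 32-gon of circumradius 10 (constant along its height); the cylinder at (10.5, 7.5): section is a regular 32-gon, circumradius r=4.5; Combining (union): the regions partially overlap (shared area 6.22 mm²), so overlapping operands fuse into one piece — 1 connected region; the cone at (15, -1.5) contributes a regular 32-gon of circumradius 7.231 (interpolated between r1=9 and r2=4 at t=0.354); After the difference (first − rest): starting from that combined region, the cone at (15, -1.5) partially overlaps it — only the 17.84 mm² overlap (of its 163.20 mm²) is removed, clipping the outline — 1 connected region. The result has 1 disconnected region.

1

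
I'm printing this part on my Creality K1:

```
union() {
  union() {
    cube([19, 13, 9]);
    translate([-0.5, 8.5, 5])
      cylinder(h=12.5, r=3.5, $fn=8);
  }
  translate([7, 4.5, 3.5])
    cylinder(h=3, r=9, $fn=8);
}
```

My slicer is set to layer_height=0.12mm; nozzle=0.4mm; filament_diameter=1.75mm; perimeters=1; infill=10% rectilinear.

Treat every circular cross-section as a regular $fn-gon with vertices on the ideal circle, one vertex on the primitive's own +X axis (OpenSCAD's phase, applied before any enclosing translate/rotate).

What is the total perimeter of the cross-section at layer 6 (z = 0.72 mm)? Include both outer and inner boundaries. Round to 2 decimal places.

64.00 mm

At z = 0.72 mm: the cube (footprint 19×13) is included at this height (perimeter 64.00 mm); the cylinder at (-0.5, 8.5) is not intersected at this z (z outside [5, 17.5]); Taking the union: only the 19×13 cube is present, so the union is just that shape — boundary = 64.00 mm; the cylinder at (7, 4.5) is not intersected at this z (z outside [3.5, 6.5]); Combining (union): only the result so far is present, so the union is just that shape — boundary = 64.00 mm. Overall, the cross-section is a single solid region. Total boundary length (outer) = 64.00 mm.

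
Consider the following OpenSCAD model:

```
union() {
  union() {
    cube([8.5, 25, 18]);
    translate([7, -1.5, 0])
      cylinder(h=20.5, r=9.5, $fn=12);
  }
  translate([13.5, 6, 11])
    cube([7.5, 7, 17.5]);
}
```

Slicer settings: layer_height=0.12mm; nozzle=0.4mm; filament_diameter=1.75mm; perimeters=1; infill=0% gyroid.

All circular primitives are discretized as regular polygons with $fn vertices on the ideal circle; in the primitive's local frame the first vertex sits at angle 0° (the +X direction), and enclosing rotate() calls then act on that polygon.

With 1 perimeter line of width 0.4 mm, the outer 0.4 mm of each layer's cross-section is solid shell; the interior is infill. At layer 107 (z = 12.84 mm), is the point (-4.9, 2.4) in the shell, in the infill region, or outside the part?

At z = 12.84 mm: the cube is present — its section is the full 8.5×25 rectangle; the cylinder at (7, -1.5): section is a regular 12-gon, circumradius r=9.5; Taking the union: the regions partially overlap (shared area 59.28 mm²), so overlapping operands fuse into one piece — 1 connected region; the cube at (13.5, 6) is present — its section is the full 7.5×7 rectangle; Merging all regions: the 2 present regions are separate (no shared area or edge), so areas and boundary lengths simply add and each stays a separate island — 2 connected regions. Overall, the cross-section has 2 separate islands. The nearest boundary edge runs (-2.50, -1.50)→(-1.23, 3.25); distance from the point to it = 3.33 mm. The point is not inside any of the regions above, so it lies outside the cross-section (3.33 mm from the nearest boundary).

outside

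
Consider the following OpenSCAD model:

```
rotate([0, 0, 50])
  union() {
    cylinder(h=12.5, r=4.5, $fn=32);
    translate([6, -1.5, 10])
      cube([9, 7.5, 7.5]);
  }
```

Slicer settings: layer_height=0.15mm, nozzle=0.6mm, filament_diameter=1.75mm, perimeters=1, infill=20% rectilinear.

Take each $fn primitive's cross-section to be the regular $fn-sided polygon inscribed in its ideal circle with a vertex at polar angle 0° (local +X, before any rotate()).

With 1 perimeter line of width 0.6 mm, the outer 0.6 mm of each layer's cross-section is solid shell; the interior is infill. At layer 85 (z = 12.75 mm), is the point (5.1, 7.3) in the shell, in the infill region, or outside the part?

At z = 12.75 mm: the cylinder does not reach this height (z outside [0, 12.5]); the cube at (6, -1.5) (footprint 9×7.5) is included at this height; Merging all regions: only the 9×7.5 cube at (6, -1.5) is present, so the union is just that shape — 1 connected region; (whole slice rotated 50° about Z — lengths, areas and connectivity unchanged). Overall, the cross-section is a single solid region. Undo the 50° rotation: the query point maps to (8.870, 0.786) in the un-rotated model frame. The nearest boundary edge runs (6.00, -1.50)→(15.00, -1.50); distance from the point to it = 2.29 mm. The point is inside the cross-section and 2.29 mm from the nearest boundary — more than the 0.6 mm shell width (1 × 0.6), so it's in the infill interior.

infill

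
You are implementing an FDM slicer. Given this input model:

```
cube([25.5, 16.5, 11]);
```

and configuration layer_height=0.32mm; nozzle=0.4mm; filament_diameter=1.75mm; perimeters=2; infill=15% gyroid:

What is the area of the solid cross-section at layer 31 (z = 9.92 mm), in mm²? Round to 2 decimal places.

420.75 mm²

At z = 9.92 mm: the cube is present — its section is the full 25.5×16.5 rectangle (area 420.75 mm²). Overall, the cross-section is a single solid region. Net area = 420.75 mm².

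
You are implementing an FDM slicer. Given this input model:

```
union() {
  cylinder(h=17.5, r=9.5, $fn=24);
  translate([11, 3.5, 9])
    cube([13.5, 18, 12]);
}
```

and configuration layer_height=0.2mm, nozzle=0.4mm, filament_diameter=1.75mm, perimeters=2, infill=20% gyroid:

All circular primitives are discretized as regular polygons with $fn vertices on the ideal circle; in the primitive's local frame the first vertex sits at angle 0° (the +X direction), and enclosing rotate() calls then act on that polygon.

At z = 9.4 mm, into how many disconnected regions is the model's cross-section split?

2

At z = 9.4 mm: the r=9.5 cylinder contributes a regular 24-gon of circumradius 9.5; the 13.5×18 cube at (11, 3.5) contributes its full rectangle; Combining (union): the 2 present regions are separate (no shared area or edge), so areas and boundary lengths simply add and each stays a separate island — 2 connected regions. The result has 2 disconnected regions.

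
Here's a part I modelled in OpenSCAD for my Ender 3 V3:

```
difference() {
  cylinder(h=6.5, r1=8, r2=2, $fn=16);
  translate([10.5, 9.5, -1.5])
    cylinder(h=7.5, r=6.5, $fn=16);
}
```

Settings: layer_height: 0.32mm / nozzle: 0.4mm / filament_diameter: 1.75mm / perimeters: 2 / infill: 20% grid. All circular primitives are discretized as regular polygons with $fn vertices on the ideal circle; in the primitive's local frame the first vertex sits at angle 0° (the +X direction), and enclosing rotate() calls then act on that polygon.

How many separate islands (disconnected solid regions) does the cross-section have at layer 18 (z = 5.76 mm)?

At z = 5.76 mm: the cone: at t=0.886 of its height the radius interpolates to r₁+(r₂−r₁)t = 2.683, giving a regular 16-gon of that circumradius; the cylinder at (10.5, 9.5): section is a regular 16-gon, circumradius r=6.5; Subtracting the remaining from the first: starting from the cone, the r=6.5 cylinder at (10.5, 9.5) misses the remaining region (no effect) — 1 connected region. Overall, the cross-section is a single solid region. Island count = 1.

1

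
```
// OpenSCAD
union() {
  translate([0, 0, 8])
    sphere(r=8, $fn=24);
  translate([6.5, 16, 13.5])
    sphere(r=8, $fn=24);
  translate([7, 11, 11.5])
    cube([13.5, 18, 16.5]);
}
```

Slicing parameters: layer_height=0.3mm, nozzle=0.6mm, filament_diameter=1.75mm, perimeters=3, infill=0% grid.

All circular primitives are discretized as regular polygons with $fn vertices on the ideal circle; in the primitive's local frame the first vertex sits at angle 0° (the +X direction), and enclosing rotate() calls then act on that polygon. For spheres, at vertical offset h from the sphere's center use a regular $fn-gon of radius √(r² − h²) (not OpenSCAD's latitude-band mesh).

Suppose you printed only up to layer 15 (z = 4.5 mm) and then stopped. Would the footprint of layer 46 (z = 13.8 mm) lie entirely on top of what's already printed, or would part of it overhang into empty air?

Compare the two slices. At z = 4.5: the sphere: section is a regular 24-gon, circumradius = √(r²−h²) = √(8²−3.5²) = 7.194 (area = (24/2)·7.194²·sin(360°/24) = 160.73 mm²); the sphere at (6.5, 16) does not reach this height (|z−center|=9.000 > r=8); the cube at (7, 11) does not reach this height (z outside [11.5, 28]); Merging all regions: only the r=8 sphere is present, so the union is just that shape — area = 160.73 mm². At z = 13.8: the r=8 sphere contributes a regular 24-gon of circumradius √(8²−5.8²) = 5.510 (area = (24/2)·5.510²·sin(360°/24) = 94.29 mm²); the r=8 sphere at (6.5, 16) contributes a regular 24-gon of circumradius √(8²−0.3²) = 7.994 (area = (24/2)·7.994²·sin(360°/24) = 198.49 mm²); the 13.5×18 cube at (7, 11) contributes its full rectangle (area 243.00 mm²); Taking the union: the regions partially overlap — summed areas 535.79 mm² minus the doubly-counted overlap 80.08 mm² gives 455.71 mm² — area = 455.71 mm². Checking containment: at z = 13.8 the cross-section extends beyond the z = 4.5 cross-section by about 361.42 mm².

part overhangs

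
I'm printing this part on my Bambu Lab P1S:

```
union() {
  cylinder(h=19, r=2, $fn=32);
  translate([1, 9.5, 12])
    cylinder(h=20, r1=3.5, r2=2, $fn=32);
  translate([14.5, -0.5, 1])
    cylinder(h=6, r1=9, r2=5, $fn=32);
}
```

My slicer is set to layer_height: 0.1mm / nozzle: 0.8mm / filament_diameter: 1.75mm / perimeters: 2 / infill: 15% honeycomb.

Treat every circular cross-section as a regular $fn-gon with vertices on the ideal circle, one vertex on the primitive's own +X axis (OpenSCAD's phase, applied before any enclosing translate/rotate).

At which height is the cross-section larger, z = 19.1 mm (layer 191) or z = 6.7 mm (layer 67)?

Layer 191 (z = 19.1): the cylinder is not intersected at this z (z outside [0, 19]); the cone at (1, 9.5): at t=0.355 of its height the radius interpolates to r₁+(r₂−r₁)t = 2.967, giving a regular 32-gon of that circumradius (area = (32/2)·2.967²·sin(360°/32) = 27.49 mm²); the cone at (14.5, -0.5) does not reach this height (z outside [1, 7]); Combining (union): only the cone at (1, 9.5) is present, so the union is just that shape — area = 27.49 mm². So its area = 27.49 mm². Layer 67 (z = 6.7): the cylinder: section is a regular 32-gon, circumradius r=2 (area = (32/2)·2.000²·sin(360°/32) = 12.49 mm²); the cone at (1, 9.5) is not intersected at this z (z outside [12, 32]); the cone at (14.5, -0.5): at t=0.950 of its height the radius interpolates to r₁+(r₂−r₁)t = 5.200, giving a regular 32-gon of that circumradius (area = (32/2)·5.200²·sin(360°/32) = 84.40 mm²); Merging all regions: the 2 present regions are separate (no shared area or edge), so areas and boundary lengths simply add and each stays a separate island — area = 96.89 mm². So its area = 96.89 mm². Layer 67 is larger (96.89 vs 27.49 mm²).

layer 67 (z = 6.7 mm)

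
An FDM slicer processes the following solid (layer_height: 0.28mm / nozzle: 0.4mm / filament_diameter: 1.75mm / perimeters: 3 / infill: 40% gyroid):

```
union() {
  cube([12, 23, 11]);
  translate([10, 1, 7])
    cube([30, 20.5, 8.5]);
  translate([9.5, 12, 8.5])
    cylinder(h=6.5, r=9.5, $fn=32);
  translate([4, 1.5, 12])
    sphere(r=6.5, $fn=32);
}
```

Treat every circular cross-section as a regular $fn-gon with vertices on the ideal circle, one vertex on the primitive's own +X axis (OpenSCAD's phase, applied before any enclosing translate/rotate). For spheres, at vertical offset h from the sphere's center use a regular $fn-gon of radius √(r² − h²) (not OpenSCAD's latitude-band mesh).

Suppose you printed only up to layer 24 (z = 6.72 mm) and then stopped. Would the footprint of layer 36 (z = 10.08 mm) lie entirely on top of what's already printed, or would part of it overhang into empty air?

part overhangs

Compare the two slices. At z = 6.72: the 12×23 cube contributes its full rectangle (area 276.00 mm²); the cube at (10, 1) is absent (z outside [7, 15.5]); the cylinder at (9.5, 12) is not intersected at this z (z outside [8.5, 15]); the sphere at (4, 1.5): section is a regular 32-gon, circumradius = √(r²−h²) = √(6.5²−5.28²) = 3.791 (area = (32/2)·3.791²·sin(360°/32) = 44.86 mm²); Taking the union: the regions partially overlap — summed areas 320.86 mm² minus the doubly-counted overlap 33.46 mm² gives 287.40 mm² — area = 287.40 mm². At z = 10.08: the 12×23 cube contributes its full rectangle (area 276.00 mm²); the 30×20.5 cube at (10, 1) contributes its full rectangle (area 615.00 mm²); the r=9.5 cylinder at (9.5, 12) gives a regular 32-gon of circumradius 9.5 (constant along its height) (area = (32/2)·9.500²·sin(360°/32) = 281.71 mm²); the sphere at (4, 1.5): section is a regular 32-gon, circumradius = √(r²−h²) = √(6.5²−1.92²) = 6.210 (area = (32/2)·6.210²·sin(360°/32) = 120.37 mm²); Combining (union): the regions partially overlap — summed areas 1293.08 mm² minus the doubly-counted overlap 390.91 mm² gives 902.18 mm² — area = 902.18 mm². Checking containment: at z = 10.08 the cross-section extends beyond the z = 6.72 cross-section by about 614.78 mm².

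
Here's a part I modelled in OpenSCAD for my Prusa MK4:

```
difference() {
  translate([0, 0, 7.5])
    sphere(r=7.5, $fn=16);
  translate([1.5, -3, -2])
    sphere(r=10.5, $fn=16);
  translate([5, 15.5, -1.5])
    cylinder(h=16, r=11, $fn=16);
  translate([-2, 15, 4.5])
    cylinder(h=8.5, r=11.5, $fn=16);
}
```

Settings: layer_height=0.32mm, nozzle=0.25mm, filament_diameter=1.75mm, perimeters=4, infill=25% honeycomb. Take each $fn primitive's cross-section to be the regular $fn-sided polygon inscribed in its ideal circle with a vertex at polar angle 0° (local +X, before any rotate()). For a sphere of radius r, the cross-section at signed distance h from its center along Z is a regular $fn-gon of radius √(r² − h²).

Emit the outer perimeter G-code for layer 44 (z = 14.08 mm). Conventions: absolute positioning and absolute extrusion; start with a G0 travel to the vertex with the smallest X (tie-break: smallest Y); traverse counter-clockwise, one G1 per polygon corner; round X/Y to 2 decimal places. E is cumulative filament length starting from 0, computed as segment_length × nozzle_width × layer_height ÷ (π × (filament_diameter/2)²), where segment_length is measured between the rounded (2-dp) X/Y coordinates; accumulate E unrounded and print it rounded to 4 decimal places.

At z = 14.08 mm: the r=7.5 sphere contributes a regular 16-gon of circumradius √(7.5²−6.58²) = 3.599; the sphere at (1.5, -3) does not reach this height (|z−center|=16.080 > r=10.5); the r=11 cylinder at (5, 15.5) gives a regular 16-gon of circumradius 11 (constant along its height); the cylinder at (-2, 15) is absent (z outside [4.5, 13]); Taking the first minus the rest: starting from the r=7.5 sphere, the r=11 cylinder at (5, 15.5) misses the remaining region (no effect) — 1 connected region. The outline is a single polygon with 16 vertices. Extrusion per mm of travel: 0.25 × 0.32 / (π × 0.875²) = 0.033260. Accumulating E over each segment gives final E = 0.7476.

G0 X-3.60 Y0.00 Z14.08
G1 X-3.33 Y-1.38 E0.0468
G1 X-2.54 Y-2.54 E0.0934
G1 X-1.38 Y-3.33 E0.1401
G1 X0.00 Y-3.60 E0.1869
G1 X1.38 Y-3.33 E0.2337
G1 X2.54 Y-2.54 E0.2803
G1 X3.33 Y-1.38 E0.3270
G1 X3.60 Y0.00 E0.3738
G1 X3.33 Y1.38 E0.4206
G1 X2.54 Y2.54 E0.4672
G1 X1.38 Y3.33 E0.5139
G1 X0.00 Y3.60 E0.5607
G1 X-1.38 Y3.33 E0.6075
G1 X-2.54 Y2.54 E0.6541
G1 X-3.33 Y1.38 E0.7008
G1 X-3.60 Y0.00 E0.7476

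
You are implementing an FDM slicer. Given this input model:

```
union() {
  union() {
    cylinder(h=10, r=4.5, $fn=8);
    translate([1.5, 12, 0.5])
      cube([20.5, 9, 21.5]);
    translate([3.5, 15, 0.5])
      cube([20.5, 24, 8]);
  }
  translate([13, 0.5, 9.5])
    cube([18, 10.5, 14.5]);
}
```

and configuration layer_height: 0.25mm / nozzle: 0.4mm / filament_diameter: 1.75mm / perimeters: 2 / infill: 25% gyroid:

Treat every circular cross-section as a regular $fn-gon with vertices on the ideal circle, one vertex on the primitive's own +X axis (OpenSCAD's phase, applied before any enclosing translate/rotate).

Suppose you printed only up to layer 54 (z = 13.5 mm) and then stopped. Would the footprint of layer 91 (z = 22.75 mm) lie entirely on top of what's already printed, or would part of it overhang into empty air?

Compare the two slices. At z = 13.5: the cylinder is absent (z outside [0, 10]); the cube at (1.5, 12) is present — its section is the full 20.5×9 rectangle (area 184.50 mm²); the cube at (3.5, 15) is absent (z outside [0.5, 8.5]); Merging all regions: only the 20.5×9 cube at (1.5, 12) is present, so the union is just that shape — area = 184.50 mm²; the cube at (13, 0.5) (footprint 18×10.5) is included at this height (area 189.00 mm²); Merging all regions: the 2 present regions are separate (no shared area or edge), so areas and boundary lengths simply add and each stays a separate island — area = 373.50 mm². At z = 22.75: the cylinder is not intersected at this z (z outside [0, 10]); the cube at (1.5, 12) is not intersected at this z (z outside [0.5, 22]); the cube at (3.5, 15) is absent (z outside [0.5, 8.5]); Combining (union): nothing is present at this height; the cube at (13, 0.5) (footprint 18×10.5) is included at this height (area 189.00 mm²); Taking the union: only the 18×10.5 cube at (13, 0.5) is present, so the union is just that shape — area = 189.00 mm². Checking containment: the cross-section at z = 22.75 is a subset of the cross-section at z = 13.5.

entirely on top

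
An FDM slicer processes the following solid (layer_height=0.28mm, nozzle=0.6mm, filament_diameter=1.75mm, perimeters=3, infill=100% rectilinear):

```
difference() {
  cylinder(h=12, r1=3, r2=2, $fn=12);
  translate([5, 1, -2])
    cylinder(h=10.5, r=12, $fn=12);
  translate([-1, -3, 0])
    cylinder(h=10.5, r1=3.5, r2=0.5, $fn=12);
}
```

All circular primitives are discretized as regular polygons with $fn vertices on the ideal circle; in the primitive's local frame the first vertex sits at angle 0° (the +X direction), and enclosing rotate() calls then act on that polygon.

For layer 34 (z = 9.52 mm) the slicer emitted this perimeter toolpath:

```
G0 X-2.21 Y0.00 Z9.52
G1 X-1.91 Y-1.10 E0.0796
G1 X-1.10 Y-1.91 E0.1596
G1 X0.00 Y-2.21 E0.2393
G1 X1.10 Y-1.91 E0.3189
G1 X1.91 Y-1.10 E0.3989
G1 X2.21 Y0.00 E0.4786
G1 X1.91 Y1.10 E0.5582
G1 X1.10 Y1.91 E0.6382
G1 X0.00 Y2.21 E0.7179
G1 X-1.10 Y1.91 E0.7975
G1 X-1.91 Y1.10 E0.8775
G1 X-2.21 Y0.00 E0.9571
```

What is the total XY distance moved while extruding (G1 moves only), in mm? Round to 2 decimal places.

13.70 mm

Sum the Euclidean lengths of each G1 segment: total = 13.70 mm.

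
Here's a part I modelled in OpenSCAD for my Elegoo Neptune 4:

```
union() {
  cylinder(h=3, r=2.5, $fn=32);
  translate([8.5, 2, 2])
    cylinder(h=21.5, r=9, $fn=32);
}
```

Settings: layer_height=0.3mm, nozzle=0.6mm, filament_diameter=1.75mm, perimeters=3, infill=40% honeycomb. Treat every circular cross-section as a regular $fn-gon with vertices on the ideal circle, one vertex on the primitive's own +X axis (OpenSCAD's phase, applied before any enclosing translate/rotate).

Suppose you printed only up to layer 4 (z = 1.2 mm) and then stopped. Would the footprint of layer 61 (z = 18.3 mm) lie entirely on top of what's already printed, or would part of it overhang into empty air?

part overhangs

Compare the two slices. At z = 1.2: the r=2.5 cylinder contributes a regular 32-gon of circumradius 2.5 (area = (32/2)·2.500²·sin(360°/32) = 19.51 mm²); the cylinder at (8.5, 2) is absent (z outside [2, 23.5]); Taking the union: only the r=2.5 cylinder is present, so the union is just that shape — area = 19.51 mm². At z = 18.3: the cylinder is absent (z outside [0, 3]); the r=9 cylinder at (8.5, 2) gives a regular 32-gon of circumradius 9 (constant along its height) (area = (32/2)·9.000²·sin(360°/32) = 252.84 mm²); Taking the union: only the r=9 cylinder at (8.5, 2) is present, so the union is just that shape — area = 252.84 mm². Checking containment: at z = 18.3 the cross-section extends beyond the z = 1.2 cross-section by about 242.47 mm².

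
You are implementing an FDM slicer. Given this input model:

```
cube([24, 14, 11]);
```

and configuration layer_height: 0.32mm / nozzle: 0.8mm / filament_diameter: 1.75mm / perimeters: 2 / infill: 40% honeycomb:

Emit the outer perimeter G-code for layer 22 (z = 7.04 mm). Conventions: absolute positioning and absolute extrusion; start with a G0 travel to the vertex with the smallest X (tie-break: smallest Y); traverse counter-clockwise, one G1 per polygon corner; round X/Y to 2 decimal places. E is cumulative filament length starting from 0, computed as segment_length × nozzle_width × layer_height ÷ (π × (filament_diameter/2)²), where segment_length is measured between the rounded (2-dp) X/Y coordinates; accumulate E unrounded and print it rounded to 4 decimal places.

At z = 7.04 mm: the 24×14 cube contributes its full rectangle. The outline is a single polygon with 4 vertices. Extrusion per mm of travel: 0.8 × 0.32 / (π × 0.875²) = 0.106432. Accumulating E over each segment gives final E = 8.0889.

G0 X0.00 Y0.00 Z7.04
G1 X24.00 Y0.00 E2.5544
G1 X24.00 Y14.00 E4.0444
G1 X0.00 Y14.00 E6.5988
G1 X0.00 Y0.00 E8.0889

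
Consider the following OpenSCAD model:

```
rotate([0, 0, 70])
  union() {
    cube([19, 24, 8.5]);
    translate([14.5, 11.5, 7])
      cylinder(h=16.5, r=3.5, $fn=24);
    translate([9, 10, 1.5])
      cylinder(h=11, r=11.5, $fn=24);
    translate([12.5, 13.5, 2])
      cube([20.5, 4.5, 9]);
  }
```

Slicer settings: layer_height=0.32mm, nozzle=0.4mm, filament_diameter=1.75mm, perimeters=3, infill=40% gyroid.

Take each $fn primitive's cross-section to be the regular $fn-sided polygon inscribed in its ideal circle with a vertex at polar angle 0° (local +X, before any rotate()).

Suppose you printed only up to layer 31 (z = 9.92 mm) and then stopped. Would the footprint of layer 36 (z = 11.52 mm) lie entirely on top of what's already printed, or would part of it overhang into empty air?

Compare the two slices. At z = 9.92: the cube does not reach this height (z outside [0, 8.5]); the cylinder at (14.5, 11.5): section is a regular 24-gon, circumradius r=3.5 (area = (24/2)·3.500²·sin(360°/24) = 38.05 mm²); the r=11.5 cylinder at (9, 10) contributes a regular 24-gon of circumradius 11.5 (area = (24/2)·11.500²·sin(360°/24) = 410.75 mm²); the cube at (12.5, 13.5) (footprint 20.5×4.5) is included at this height (area 92.25 mm²); Combining (union): the regions partially overlap — summed areas 541.04 mm² minus the doubly-counted overlap 66.22 mm² gives 474.82 mm² — area = 474.82 mm²; (rotated 70° about Z; rotation is an isometry so areas/perimeters/island counts are preserved). At z = 11.52: the cube does not reach this height (z outside [0, 8.5]); the cylinder at (14.5, 11.5): section is a regular 24-gon, circumradius r=3.5 (area = (24/2)·3.500²·sin(360°/24) = 38.05 mm²); the r=11.5 cylinder at (9, 10) gives a regular 24-gon of circumradius 11.5 (constant along its height) (area = (24/2)·11.500²·sin(360°/24) = 410.75 mm²); the cube at (12.5, 13.5) is not intersected at this z (z outside [2, 11]); Taking the union: the r=3.5 cylinder at (14.5, 11.5) lies entirely inside the r=11.5 cylinder at (9, 10), so the union is just the r=11.5 cylinder at (9, 10) — area = 410.75 mm²; (rotated 70° about Z; rotation is an isometry so areas/perimeters/island counts are preserved). Checking containment: the cross-section at z = 11.52 is a subset of the cross-section at z = 9.92.

entirely on top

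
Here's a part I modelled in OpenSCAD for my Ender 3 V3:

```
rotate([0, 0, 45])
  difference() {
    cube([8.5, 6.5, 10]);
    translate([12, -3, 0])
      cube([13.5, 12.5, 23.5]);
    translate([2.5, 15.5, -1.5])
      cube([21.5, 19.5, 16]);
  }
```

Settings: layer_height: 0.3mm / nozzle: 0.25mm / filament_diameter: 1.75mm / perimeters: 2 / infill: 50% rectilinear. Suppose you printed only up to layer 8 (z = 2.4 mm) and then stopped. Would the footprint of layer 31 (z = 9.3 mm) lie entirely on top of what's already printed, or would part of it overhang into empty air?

entirely on top

Compare the two slices. At z = 2.4: the 8.5×6.5 cube contributes its full rectangle (area 55.25 mm²); the cube at (12, -3) is present — its section is the full 13.5×12.5 rectangle (area 168.75 mm²); the 21.5×19.5 cube at (2.5, 15.5) contributes its full rectangle (area 419.25 mm²); Taking the first minus the rest: starting from the 8.5×6.5 cube (55.25 mm²), the 13.5×12.5 cube at (12, -3) misses the remaining region (no effect); the 21.5×19.5 cube at (2.5, 15.5) misses the remaining region (no effect) — area = 55.25 mm²; (rotated 45° about Z; rotation is an isometry so areas/perimeters/island counts are preserved). At z = 9.3: the 8.5×6.5 cube contributes its full rectangle (area 55.25 mm²); the cube at (12, -3) is present — its section is the full 13.5×12.5 rectangle (area 168.75 mm²); the cube at (2.5, 15.5) is present — its section is the full 21.5×19.5 rectangle (area 419.25 mm²); Taking the first minus the rest: starting from the 8.5×6.5 cube (55.25 mm²), the 13.5×12.5 cube at (12, -3) misses the remaining region (no effect); the 21.5×19.5 cube at (2.5, 15.5) misses the remaining region (no effect) — area = 55.25 mm²; (whole slice rotated 45° about Z — lengths, areas and connectivity unchanged). Checking containment: the cross-section at z = 9.3 is a subset of the cross-section at z = 2.4.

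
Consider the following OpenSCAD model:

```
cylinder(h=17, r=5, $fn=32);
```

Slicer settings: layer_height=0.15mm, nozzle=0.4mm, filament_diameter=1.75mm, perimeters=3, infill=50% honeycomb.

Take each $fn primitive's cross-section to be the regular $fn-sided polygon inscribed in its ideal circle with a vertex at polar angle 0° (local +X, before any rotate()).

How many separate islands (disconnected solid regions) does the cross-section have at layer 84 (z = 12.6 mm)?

At z = 12.6 mm: the cylinder: section is a regular 32-gon, circumradius r=5. Overall, the cross-section is a single solid region. Island count = 1.

1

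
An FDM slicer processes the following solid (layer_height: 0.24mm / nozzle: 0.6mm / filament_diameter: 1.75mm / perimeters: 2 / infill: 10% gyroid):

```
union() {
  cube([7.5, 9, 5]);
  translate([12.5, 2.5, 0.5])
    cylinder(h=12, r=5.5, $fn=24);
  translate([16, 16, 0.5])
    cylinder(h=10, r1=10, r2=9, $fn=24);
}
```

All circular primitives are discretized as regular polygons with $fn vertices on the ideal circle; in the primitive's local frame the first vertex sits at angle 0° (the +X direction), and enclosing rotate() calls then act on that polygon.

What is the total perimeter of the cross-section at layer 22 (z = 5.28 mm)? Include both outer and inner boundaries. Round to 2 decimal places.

83.32 mm

At z = 5.28 mm: the cube does not reach this height (z outside [0, 5]); the r=5.5 cylinder at (12.5, 2.5) gives a regular 24-gon of circumradius 5.5 (constant along its height) (perimeter = 2·24·5.500·sin(180°/24) = 34.46 mm); the cone at (16, 16) contributes a regular 24-gon of circumradius 9.522 (interpolated between r1=10 and r2=9 at t=0.478) (perimeter = 2·24·9.522·sin(180°/24) = 59.66 mm); Merging all regions: the regions partially overlap (shared area 3.42 mm²), so the edge portions inside another operand are dropped and the merged outline is re-measured after clipping — boundary = 83.32 mm. Overall, the cross-section is a single solid region. Total boundary length (outer) = 83.32 mm.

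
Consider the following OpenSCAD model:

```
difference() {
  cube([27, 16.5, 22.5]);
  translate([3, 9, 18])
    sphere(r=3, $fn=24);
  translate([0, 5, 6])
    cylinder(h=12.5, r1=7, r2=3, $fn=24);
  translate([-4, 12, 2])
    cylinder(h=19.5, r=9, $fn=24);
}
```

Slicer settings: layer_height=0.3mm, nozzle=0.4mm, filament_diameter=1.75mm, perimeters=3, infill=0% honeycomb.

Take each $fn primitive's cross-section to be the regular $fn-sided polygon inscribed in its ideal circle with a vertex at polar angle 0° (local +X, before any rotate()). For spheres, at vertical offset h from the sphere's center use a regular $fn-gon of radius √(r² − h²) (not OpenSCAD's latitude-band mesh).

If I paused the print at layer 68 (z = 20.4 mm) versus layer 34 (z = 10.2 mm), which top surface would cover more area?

layer 68 (z = 20.4 mm)

Layer 68 (z = 20.4): the cube is present — its section is the full 27×16.5 rectangle (area 445.50 mm²); the r=3 sphere at (3, 9) contributes a regular 24-gon of circumradius √(3²−2.4²) = 1.800 (area = (24/2)·1.800²·sin(360°/24) = 10.06 mm²); the cone at (0, 5) does not reach this height (z outside [6, 18.5]); the cylinder at (-4, 12): section is a regular 24-gon, circumradius r=9 (area = (24/2)·9.000²·sin(360°/24) = 251.57 mm²); After the difference (first − rest): starting from the 27×16.5 cube (445.50 mm²), the r=3 sphere at (3, 9) lies wholly inside it (removes its full 10.06 mm² and its 11.28 mm outline becomes a hole wall); the r=9 cylinder at (-4, 12) partially overlaps it — only the 39.59 mm² overlap (of its 251.57 mm²) is removed, clipping the outline — area = 395.85 mm². So its area = 395.85 mm². Layer 34 (z = 10.2): the 27×16.5 cube contributes its full rectangle (area 445.50 mm²); the sphere at (3, 9) is absent (|z−center|=7.800 > r=3); the cone at (0, 5): at t=0.336 of its height the radius interpolates to r₁+(r₂−r₁)t = 5.656, giving a regular 24-gon of that circumradius (area = (24/2)·5.656²·sin(360°/24) = 99.36 mm²); the cylinder at (-4, 12): section is a regular 24-gon, circumradius r=9 (area = (24/2)·9.000²·sin(360°/24) = 251.57 mm²); After the difference (first − rest): starting from the 27×16.5 cube (445.50 mm²), the cone at (0, 5) partially overlaps it — only the 48.60 mm² overlap (of its 99.36 mm²) is removed, clipping the outline; the r=9 cylinder at (-4, 12) partially overlaps it — only the 30.50 mm² overlap (of its 251.57 mm²) is removed, clipping the outline — area = 366.40 mm². So its area = 366.40 mm². Layer 68 is larger (395.85 vs 366.40 mm²).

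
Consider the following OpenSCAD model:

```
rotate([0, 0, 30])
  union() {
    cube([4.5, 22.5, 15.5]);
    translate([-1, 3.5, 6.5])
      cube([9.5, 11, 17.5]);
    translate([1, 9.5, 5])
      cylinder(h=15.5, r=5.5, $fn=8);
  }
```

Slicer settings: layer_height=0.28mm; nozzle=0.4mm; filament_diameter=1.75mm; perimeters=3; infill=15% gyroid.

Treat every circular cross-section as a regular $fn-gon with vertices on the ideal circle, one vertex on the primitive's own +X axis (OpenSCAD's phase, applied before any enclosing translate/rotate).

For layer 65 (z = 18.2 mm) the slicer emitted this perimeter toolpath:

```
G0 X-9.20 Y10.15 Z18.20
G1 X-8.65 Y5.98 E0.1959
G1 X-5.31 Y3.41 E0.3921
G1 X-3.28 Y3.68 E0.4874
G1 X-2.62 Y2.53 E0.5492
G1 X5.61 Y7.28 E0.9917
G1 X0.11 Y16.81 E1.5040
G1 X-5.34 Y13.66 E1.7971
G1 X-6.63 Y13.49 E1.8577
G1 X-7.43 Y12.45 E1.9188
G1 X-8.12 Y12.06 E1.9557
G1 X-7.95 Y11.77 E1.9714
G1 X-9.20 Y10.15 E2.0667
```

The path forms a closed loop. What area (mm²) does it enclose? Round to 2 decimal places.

127.57 mm²

Apply the shoelace formula to the sequence of (X, Y) vertices; enclosed area = 127.57 mm².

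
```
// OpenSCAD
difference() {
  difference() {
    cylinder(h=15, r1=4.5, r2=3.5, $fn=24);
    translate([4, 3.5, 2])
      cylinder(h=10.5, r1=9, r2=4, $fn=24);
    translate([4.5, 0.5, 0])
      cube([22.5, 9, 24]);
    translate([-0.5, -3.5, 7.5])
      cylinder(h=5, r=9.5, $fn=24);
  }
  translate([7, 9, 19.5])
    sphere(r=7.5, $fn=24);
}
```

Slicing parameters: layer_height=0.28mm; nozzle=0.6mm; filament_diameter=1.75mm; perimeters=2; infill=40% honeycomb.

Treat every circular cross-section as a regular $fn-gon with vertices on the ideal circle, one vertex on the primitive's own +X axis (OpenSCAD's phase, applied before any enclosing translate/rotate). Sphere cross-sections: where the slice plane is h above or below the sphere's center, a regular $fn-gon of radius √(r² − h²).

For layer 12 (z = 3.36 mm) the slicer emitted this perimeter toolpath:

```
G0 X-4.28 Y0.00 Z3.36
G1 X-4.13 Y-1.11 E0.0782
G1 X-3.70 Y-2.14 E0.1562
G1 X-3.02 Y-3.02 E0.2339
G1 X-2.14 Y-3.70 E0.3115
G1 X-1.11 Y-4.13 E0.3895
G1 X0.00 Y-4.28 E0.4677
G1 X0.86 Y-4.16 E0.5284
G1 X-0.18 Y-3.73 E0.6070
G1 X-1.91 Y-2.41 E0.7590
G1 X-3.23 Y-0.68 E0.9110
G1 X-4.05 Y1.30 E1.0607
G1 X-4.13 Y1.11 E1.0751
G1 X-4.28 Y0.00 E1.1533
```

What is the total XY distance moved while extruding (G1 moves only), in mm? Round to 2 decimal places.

16.51 mm

Sum the Euclidean lengths of each G1 segment: total = 16.51 mm.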